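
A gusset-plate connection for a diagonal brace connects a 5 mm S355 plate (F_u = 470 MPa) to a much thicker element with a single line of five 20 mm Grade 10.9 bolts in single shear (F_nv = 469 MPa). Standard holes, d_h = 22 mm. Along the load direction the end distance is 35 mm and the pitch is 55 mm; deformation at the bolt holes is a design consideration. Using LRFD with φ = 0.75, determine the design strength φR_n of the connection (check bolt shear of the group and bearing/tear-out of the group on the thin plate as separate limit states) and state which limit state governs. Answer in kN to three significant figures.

Bolt shear: A_b = π·20²/4 = 314.2 mm²; R_n = 469 × 314.2 × 5 × 1 / 1000 = 736.7 kN → 0.75 × 736.7 = 553 kN.
Bearing (1.2 l_c t F_u ≤ 2.4 d t F_u): upper limit = 2.4·20·5·470 / 1000 = 112.8 kN.
  Edge l_c = 35 − 22/2 = 24 → r_n = 67.68 kN; interior l_c = 55 − 22 = 33 → r_n = 93.06 kN.
  R_n,bearing = 1·67.68 + 4·93.06 = 439.9 kN → 0.75 × 439.9 = 330 kN.
Bearing governs: 330 kN.

330 kN (bearing governs)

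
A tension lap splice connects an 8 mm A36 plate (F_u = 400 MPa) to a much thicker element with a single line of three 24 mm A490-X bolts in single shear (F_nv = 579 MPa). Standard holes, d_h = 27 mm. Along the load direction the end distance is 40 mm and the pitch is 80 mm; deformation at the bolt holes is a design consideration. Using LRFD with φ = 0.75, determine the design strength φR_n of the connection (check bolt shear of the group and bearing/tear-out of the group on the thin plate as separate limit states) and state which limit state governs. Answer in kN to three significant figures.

Bolt shear: A_b = π·24²/4 = 452.4 mm²; R_n = 579 × 452.4 × 3 × 1 / 1000 = 785.8 kN → 0.75 × 785.8 = 589 kN.
Bearing (1.2 l_c t F_u ≤ 2.4 d t F_u): upper limit = 2.4·24·8·400 / 1000 = 184.3 kN.
  Edge l_c = 40 − 27/2 = 26.5 → r_n = 101.8 kN; interior l_c = 80 − 27 = 53 → r_n = 184.3 kN.
  R_n,bearing = 1·101.8 + 2·184.3 = 470.4 kN → 0.75 × 470.4 = 353 kN.
Bearing governs: 353 kN.

353 kN (bearing governs)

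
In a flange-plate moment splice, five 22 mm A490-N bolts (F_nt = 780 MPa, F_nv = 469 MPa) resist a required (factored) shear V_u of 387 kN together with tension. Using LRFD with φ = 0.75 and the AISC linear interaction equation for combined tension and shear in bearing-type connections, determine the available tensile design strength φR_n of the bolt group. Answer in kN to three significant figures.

A_b = π·22²/4 = 380.1 mm²; f_rv = 387 × 1000 / (5 × 380.1) = 203.6 MPa.
F'_nt = 1.3 F_nt − (F_nt / φF_nv) f_rv = 1.3·780 − (780/(0.75·469))·203.6 = 562.5 MPa, capped at F_nt → F'_nt = 562.5 MPa.
R_n = F'_nt · A_b · n = 562.5 × 380.1 × 5 / 1000 = 1069 kN.
Design strength φR_n = 0.75 × 1069 = 802 kN.

802 kN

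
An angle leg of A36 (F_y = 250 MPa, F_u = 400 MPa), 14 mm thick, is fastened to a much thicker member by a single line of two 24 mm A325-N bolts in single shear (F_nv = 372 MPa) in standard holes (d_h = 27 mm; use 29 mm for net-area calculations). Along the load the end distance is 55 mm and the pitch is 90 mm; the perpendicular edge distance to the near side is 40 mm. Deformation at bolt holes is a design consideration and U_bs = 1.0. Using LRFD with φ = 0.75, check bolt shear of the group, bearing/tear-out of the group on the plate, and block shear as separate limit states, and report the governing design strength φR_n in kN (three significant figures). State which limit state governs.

252 kN (bolt shear governs)

Bolt shear: A_b = π·24²/4 = 452.4 mm²; R_n = 372 × 452.4 × 2 × 1 / 1000 = 336.6 kN → 0.75 × 336.6 = 252 kN.
Bearing: edge l_c = 41.5, r_n = 278.9 kN; interior l_c = 63, r_n = 322.6 kN; R_n = 278.9 + 1·322.6 = 601.4 kN → 451 kN.
Block shear: A_gv = 2030, A_nv = 1421, A_nt = 357 mm²; R_n = min(0.6F_uA_nv, 0.6F_yA_gv) + U_bs·F_u·A_nt = 447.3 kN → 335 kN.
Bolt shear governs: 252 kN.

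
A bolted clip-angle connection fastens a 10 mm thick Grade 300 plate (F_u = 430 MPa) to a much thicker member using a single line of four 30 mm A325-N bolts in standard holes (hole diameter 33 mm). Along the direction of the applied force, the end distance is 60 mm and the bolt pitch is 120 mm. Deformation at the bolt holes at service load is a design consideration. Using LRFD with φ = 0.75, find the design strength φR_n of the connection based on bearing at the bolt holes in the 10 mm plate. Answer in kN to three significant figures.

865 kN

Per bolt r_n = 1.2 l_c t F_u ≤ 2.4 d t F_u; upper limit = 2.4 × 30 × 10 × 430 / 1000 = 309.6 kN.
Edge bolt: l_c = 60 − 33/2 = 43.5 mm → 1.2 × 43.5 × 10 × 430 / 1000 = 224.5 → r_n = 224.5 kN.
Interior bolts: l_c = 120 − 33 = 87 mm → 1.2 × 87 × 10 × 430 / 1000 = 448.9 → r_n = 309.6 kN.
R_n = 1 × 224.5 + 3 × 309.6 = 1153 kN.
Design strength φR_n = 0.75 × 1153 = 865 kN.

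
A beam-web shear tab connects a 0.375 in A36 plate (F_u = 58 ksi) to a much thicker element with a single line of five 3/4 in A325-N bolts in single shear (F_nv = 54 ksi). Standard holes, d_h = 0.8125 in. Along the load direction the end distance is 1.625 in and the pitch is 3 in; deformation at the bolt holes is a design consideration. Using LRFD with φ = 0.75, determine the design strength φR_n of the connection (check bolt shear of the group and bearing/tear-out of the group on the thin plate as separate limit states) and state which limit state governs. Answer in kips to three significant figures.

89.5 kips (bolt shear governs)

Bolt shear: A_b = π·0.75²/4 = 0.4418 in²; R_n = 54 × 0.4418 × 5 × 1 = 119.3 kips → 0.75 × 119.3 = 89.5 kips.
Bearing (1.2 l_c t F_u ≤ 2.4 d t F_u): upper limit = 2.4·0.75·0.375·58 = 39.15 kips.
  Edge l_c = 1.625 − 0.8125/2 = 1.219 → r_n = 31.81 kips; interior l_c = 3 − 0.8125 = 2.188 → r_n = 39.15 kips.
  R_n,bearing = 1·31.81 + 4·39.15 = 188.4 kips → 0.75 × 188.4 = 141 kips.
Bolt shear governs: 89.5 kips.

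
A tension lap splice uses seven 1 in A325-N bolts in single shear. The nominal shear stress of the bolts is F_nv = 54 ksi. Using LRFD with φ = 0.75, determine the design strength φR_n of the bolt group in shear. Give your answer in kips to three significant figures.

223 kips

A_b = π × 1² / 4 = 0.7854 in².
R_n = F_nv · A_b · n · n_s = 54 × 0.7854 × 7 × 1 = 296.9 kips.
Design strength φR_n = 0.75 × 296.9 = 223 kips.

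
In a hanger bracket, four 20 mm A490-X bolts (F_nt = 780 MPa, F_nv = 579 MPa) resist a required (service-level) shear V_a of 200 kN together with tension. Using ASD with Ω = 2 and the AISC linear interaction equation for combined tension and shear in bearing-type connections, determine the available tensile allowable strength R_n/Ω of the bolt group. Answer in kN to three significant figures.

368 kN

A_b = π·20²/4 = 314.2 mm²; f_rv = 200 × 1000 / (4 × 314.2) = 159.2 MPa.
F'_nt = 1.3 F_nt − (Ω F_nt / F_nv) f_rv = 1.3·780 − (2·780/579)·159.2 = 585.2 MPa, capped at F_nt → F'_nt = 585.2 MPa.
R_n = F'_nt · A_b · n = 585.2 × 314.2 × 4 / 1000 = 735.4 kN.
Allowable strength R_n/Ω = 735.4 / 2 = 368 kN.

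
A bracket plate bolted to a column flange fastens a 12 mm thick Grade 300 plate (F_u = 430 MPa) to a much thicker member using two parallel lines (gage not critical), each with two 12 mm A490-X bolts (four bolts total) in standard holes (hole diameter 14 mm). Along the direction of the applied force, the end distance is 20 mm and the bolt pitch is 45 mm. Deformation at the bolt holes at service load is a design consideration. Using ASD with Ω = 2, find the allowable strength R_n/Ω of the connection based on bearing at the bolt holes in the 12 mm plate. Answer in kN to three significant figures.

229 kN

Per bolt r_n = 1.2 l_c t F_u ≤ 2.4 d t F_u; upper limit = 2.4 × 12 × 12 × 430 / 1000 = 148.6 kN.
Edge bolt: l_c = 20 − 14/2 = 13 mm → 1.2 × 13 × 12 × 430 / 1000 = 80.5 → r_n = 80.5 kN.
Interior bolts: l_c = 45 − 14 = 31 mm → 1.2 × 31 × 12 × 430 / 1000 = 192 → r_n = 148.6 kN.
R_n = 2 × 80.5 + 2 × 148.6 = 458.2 kN.
Allowable strength R_n/Ω = 458.2 / 2 = 229 kN.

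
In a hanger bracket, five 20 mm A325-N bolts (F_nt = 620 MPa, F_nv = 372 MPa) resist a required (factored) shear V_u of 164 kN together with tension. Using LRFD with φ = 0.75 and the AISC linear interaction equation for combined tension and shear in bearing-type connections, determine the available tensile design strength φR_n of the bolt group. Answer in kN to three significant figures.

A_b = π·20²/4 = 314.2 mm²; f_rv = 164 × 1000 / (5 × 314.2) = 104.4 MPa.
F'_nt = 1.3 F_nt − (F_nt / φF_nv) f_rv = 1.3·620 − (620/(0.75·372))·104.4 = 574 MPa, capped at F_nt → F'_nt = 574 MPa.
R_n = F'_nt · A_b · n = 574 × 314.2 × 5 / 1000 = 901.6 kN.
Design strength φR_n = 0.75 × 901.6 = 676 kN.

676 kN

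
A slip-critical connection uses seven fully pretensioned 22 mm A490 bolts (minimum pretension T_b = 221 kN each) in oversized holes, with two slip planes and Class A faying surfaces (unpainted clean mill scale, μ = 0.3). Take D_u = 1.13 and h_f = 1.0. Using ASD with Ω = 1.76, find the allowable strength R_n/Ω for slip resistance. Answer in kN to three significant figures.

R_n = μ · D_u · h_f · T_b · n_s · n_b = 0.3 × 1.13 × 1.0 × 221 × 2 × 7 = 1049 kN.
Allowable strength R_n/Ω = 1049 / 1.76 = 596 kN.

596 kN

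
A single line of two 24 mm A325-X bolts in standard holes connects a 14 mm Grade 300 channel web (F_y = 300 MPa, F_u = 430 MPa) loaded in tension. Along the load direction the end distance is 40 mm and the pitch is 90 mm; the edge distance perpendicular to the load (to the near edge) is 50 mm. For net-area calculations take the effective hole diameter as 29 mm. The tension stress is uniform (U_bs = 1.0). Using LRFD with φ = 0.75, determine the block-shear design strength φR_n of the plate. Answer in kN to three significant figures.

Shear plane L_v = 40 + 1·90 = 130 mm; A_gv = 130 × 14 = 1820 mm².
A_nv = (130 − 1.5·29) × 14 = 1211 mm².
A_nt = (50 − 0.5·29) × 14 = 497 mm².
0.6 F_u A_nv = 312.4 kN; 0.6 F_y A_gv = 327.6 kN → shear rupture governs the shear term.
R_n = 312.4 + 1.0 × 430 × 497 / 1000 = 526.1 kN.
Design strength φR_n = 0.75 × 526.1 = 395 kN.

395 kN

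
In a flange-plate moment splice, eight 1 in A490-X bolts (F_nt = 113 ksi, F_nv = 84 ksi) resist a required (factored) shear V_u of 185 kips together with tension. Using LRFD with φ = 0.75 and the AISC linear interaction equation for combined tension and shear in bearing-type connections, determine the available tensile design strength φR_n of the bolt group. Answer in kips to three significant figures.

A_b = π·1²/4 = 0.7854 in²; f_rv = 185 / (8 × 0.7854) = 29.44 ksi.
F'_nt = 1.3 F_nt − (F_nt / φF_nv) f_rv = 1.3·113 − (113/(0.75·84))·29.44 = 94.09 ksi, capped at F_nt → F'_nt = 94.09 ksi.
R_n = F'_nt · A_b · n = 94.09 × 0.7854 × 8 = 591.2 kips.
Design strength φR_n = 0.75 × 591.2 = 443 kips.

443 kips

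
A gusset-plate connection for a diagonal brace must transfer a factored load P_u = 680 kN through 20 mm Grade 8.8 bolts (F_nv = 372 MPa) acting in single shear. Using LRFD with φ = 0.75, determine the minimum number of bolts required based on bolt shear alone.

A_b = π·20²/4 = 314.2 mm².
Per-bolt design strength φR_n = 0.75 × 372 × 314.2 × 1 / 1000 = 87.65 kN.
n ≥ 680 / 87.65 = 7.758 → use 8 bolts.

8 bolts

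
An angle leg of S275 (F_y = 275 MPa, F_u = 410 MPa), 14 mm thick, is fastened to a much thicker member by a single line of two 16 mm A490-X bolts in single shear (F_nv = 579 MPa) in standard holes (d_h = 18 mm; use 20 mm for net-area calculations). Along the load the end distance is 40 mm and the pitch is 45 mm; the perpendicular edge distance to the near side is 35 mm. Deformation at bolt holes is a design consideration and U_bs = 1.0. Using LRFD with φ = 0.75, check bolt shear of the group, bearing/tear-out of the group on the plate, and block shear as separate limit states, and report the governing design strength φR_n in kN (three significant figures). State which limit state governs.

Bolt shear: A_b = π·16²/4 = 201.1 mm²; R_n = 579 × 201.1 × 2 × 1 / 1000 = 232.8 kN → 0.75 × 232.8 = 175 kN.
Bearing: edge l_c = 31, r_n = 213.5 kN; interior l_c = 27, r_n = 186 kN; R_n = 213.5 + 1·186 = 399.5 kN → 300 kN.
Block shear: A_gv = 1190, A_nv = 770, A_nt = 350 mm²; R_n = min(0.6F_uA_nv, 0.6F_yA_gv) + U_bs·F_u·A_nt = 332.9 kN → 250 kN.
Bolt shear governs: 175 kN.

175 kN (bolt shear governs)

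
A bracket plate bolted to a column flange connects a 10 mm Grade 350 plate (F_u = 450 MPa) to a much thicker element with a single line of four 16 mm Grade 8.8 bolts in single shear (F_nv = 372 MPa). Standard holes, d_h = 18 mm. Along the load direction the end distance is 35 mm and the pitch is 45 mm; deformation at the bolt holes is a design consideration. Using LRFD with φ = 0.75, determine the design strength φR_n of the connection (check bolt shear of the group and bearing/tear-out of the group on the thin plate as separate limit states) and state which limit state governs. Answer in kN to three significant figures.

Bolt shear: A_b = π·16²/4 = 201.1 mm²; R_n = 372 × 201.1 × 4 × 1 / 1000 = 299.2 kN → 0.75 × 299.2 = 224 kN.
Bearing (1.2 l_c t F_u ≤ 2.4 d t F_u): upper limit = 2.4·16·10·450 / 1000 = 172.8 kN.
  Edge l_c = 35 − 18/2 = 26 → r_n = 140.4 kN; interior l_c = 45 − 18 = 27 → r_n = 145.8 kN.
  R_n,bearing = 1·140.4 + 3·145.8 = 577.8 kN → 0.75 × 577.8 = 433 kN.
Bolt shear governs: 224 kN.

224 kN (bolt shear governs)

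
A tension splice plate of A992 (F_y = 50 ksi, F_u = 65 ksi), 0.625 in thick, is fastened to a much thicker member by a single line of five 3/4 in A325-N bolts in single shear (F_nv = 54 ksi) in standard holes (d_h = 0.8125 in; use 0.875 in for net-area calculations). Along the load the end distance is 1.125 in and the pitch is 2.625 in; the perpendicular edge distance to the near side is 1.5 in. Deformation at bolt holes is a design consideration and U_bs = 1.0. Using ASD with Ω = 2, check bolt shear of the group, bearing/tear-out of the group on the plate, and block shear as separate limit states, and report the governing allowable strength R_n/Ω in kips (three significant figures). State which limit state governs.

59.6 kips (bolt shear governs)

Bolt shear: A_b = π·0.75²/4 = 0.4418 in²; R_n = 54 × 0.4418 × 5 × 1 = 119.3 kips → 119.3 / 2 = 59.6 kips.
Bearing: edge l_c = 0.7188, r_n = 35.04 kips; interior l_c = 1.812, r_n = 73.12 kips; R_n = 35.04 + 4·73.12 = 327.5 kips → 164 kips.
Block shear: A_gv = 7.266, A_nv = 4.805, A_nt = 0.6641 in²; R_n = min(0.6F_uA_nv, 0.6F_yA_gv) + U_bs·F_u·A_nt = 230.5 kips → 115 kips.
Bolt shear governs: 59.6 kips.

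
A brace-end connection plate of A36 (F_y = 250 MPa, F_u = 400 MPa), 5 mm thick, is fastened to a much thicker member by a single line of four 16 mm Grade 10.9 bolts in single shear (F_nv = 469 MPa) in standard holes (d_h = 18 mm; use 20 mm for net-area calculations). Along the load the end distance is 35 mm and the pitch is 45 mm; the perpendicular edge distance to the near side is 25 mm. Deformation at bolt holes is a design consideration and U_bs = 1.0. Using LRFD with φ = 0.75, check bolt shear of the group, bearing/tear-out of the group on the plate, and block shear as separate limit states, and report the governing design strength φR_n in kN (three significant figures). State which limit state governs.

Bolt shear: A_b = π·16²/4 = 201.1 mm²; R_n = 469 × 201.1 × 4 × 1 / 1000 = 377.2 kN → 0.75 × 377.2 = 283 kN.
Bearing: edge l_c = 26, r_n = 62.4 kN; interior l_c = 27, r_n = 64.8 kN; R_n = 62.4 + 3·64.8 = 256.8 kN → 193 kN.
Block shear: A_gv = 850, A_nv = 500, A_nt = 75 mm²; R_n = min(0.6F_uA_nv, 0.6F_yA_gv) + U_bs·F_u·A_nt = 150 kN → 112 kN.
Block shear governs: 112 kN.

112 kN (block shear governs)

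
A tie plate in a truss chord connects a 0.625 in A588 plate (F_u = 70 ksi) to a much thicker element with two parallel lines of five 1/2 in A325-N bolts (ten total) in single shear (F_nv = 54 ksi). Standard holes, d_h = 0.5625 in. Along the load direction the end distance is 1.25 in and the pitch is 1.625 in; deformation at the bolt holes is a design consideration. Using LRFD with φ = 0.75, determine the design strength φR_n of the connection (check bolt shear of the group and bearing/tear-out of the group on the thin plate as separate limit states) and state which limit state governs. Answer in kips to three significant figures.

79.5 kips (bolt shear governs)

Bolt shear: A_b = π·0.5²/4 = 0.1963 in²; R_n = 54 × 0.1963 × 10 × 1 = 106 kips → 0.75 × 106 = 79.5 kips.
Bearing (1.2 l_c t F_u ≤ 2.4 d t F_u): upper limit = 2.4·0.5·0.625·70 = 52.5 kips.
  Edge l_c = 1.25 − 0.5625/2 = 0.9688 → r_n = 50.86 kips; interior l_c = 1.625 − 0.5625 = 1.062 → r_n = 52.5 kips.
  R_n,bearing = 2·50.86 + 8·52.5 = 521.7 kips → 0.75 × 521.7 = 391 kips.
Bolt shear governs: 79.5 kips.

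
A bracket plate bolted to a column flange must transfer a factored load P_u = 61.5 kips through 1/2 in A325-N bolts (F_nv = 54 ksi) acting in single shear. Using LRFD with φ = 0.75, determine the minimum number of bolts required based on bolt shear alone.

8 bolts

A_b = π·0.5²/4 = 0.1963 in².
Per-bolt design strength φR_n = 0.75 × 54 × 0.1963 × 1 = 7.952 kips.
n ≥ 61.5 / 7.952 = 7.734 → use 8 bolts.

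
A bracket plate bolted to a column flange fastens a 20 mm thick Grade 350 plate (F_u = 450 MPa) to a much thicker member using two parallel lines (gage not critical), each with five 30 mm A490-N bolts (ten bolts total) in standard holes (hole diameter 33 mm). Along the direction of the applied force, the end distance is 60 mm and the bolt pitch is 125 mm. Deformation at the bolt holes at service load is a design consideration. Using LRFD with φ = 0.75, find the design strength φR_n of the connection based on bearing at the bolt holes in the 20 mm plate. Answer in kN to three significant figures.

4590 kN

Per bolt r_n = 1.2 l_c t F_u ≤ 2.4 d t F_u; upper limit = 2.4 × 30 × 20 × 450 / 1000 = 648 kN.
Edge bolt: l_c = 60 − 33/2 = 43.5 mm → 1.2 × 43.5 × 20 × 450 / 1000 = 469.8 → r_n = 469.8 kN.
Interior bolts: l_c = 125 − 33 = 92 mm → 1.2 × 92 × 20 × 450 / 1000 = 993.6 → r_n = 648 kN.
R_n = 2 × 469.8 + 8 × 648 = 6124 kN.
Design strength φR_n = 0.75 × 6124 = 4590 kN.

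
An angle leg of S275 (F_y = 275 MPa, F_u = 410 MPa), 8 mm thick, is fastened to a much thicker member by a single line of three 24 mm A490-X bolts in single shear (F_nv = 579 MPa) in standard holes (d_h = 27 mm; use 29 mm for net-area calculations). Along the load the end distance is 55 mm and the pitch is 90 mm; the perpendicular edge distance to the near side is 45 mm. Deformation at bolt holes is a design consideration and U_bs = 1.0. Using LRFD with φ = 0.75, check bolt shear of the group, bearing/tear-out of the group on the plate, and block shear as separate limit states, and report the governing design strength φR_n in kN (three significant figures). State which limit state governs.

308 kN (block shear governs)

Bolt shear: A_b = π·24²/4 = 452.4 mm²; R_n = 579 × 452.4 × 3 × 1 / 1000 = 785.8 kN → 0.75 × 785.8 = 589 kN.
Bearing: edge l_c = 41.5, r_n = 163.3 kN; interior l_c = 63, r_n = 188.9 kN; R_n = 163.3 + 2·188.9 = 541.2 kN → 406 kN.
Block shear: A_gv = 1880, A_nv = 1300, A_nt = 244 mm²; R_n = min(0.6F_uA_nv, 0.6F_yA_gv) + U_bs·F_u·A_nt = 410.2 kN → 308 kN.
Block shear governs: 308 kN.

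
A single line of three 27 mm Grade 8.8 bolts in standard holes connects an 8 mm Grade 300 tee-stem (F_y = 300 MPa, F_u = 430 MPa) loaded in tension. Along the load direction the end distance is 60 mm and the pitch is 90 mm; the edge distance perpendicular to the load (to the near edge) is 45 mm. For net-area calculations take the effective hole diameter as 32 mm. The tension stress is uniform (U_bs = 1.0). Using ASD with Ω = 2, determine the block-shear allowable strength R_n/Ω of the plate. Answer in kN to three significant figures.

215 kN

Shear plane L_v = 60 + 2·90 = 240 mm; A_gv = 240 × 8 = 1920 mm².
A_nv = (240 − 2.5·32) × 8 = 1280 mm².
A_nt = (45 − 0.5·32) × 8 = 232 mm².
0.6 F_u A_nv = 330.2 kN; 0.6 F_y A_gv = 345.6 kN → shear rupture governs the shear term.
R_n = 330.2 + 1.0 × 430 × 232 / 1000 = 430 kN.
Allowable strength R_n/Ω = 430 / 2 = 215 kN.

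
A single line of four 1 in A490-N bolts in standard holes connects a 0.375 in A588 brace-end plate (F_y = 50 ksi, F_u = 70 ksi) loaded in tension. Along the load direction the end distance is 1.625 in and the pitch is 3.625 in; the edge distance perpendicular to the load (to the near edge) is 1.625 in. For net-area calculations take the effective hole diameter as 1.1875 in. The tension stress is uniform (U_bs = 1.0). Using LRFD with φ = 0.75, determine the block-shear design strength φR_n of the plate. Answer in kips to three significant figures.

Shear plane L_v = 1.625 + 3·3.625 = 12.5 in; A_gv = 12.5 × 0.375 = 4.688 in².
A_nv = (12.5 − 3.5·1.1875) × 0.375 = 3.129 in².
A_nt = (1.625 − 0.5·1.1875) × 0.375 = 0.3867 in².
0.6 F_u A_nv = 131.4 kips; 0.6 F_y A_gv = 140.6 kips → shear rupture governs the shear term.
R_n = 131.4 + 1.0 × 70 × 0.3867 = 158.5 kips.
Design strength φR_n = 0.75 × 158.5 = 119 kips.

119 kips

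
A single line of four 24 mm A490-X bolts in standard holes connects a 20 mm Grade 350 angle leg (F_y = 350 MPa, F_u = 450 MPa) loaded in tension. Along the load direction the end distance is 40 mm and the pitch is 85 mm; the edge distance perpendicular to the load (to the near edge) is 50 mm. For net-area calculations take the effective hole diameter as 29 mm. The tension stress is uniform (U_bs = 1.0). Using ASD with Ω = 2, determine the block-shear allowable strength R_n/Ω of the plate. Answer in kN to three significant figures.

Shear plane L_v = 40 + 3·85 = 295 mm; A_gv = 295 × 20 = 5900 mm².
A_nv = (295 − 3.5·29) × 20 = 3870 mm².
A_nt = (50 − 0.5·29) × 20 = 710 mm².
0.6 F_u A_nv = 1045 kN; 0.6 F_y A_gv = 1239 kN → shear rupture governs the shear term.
R_n = 1045 + 1.0 × 450 × 710 / 1000 = 1364 kN.
Allowable strength R_n/Ω = 1364 / 2 = 682 kN.

682 kN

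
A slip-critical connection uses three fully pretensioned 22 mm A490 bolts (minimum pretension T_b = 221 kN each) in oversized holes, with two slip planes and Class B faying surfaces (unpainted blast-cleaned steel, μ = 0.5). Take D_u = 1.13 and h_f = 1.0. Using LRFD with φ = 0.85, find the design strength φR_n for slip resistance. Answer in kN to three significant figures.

R_n = μ · D_u · h_f · T_b · n_s · n_b = 0.5 × 1.13 × 1.0 × 221 × 2 × 3 = 749.2 kN.
Design strength φR_n = 0.85 × 749.2 = 637 kN.

637 kN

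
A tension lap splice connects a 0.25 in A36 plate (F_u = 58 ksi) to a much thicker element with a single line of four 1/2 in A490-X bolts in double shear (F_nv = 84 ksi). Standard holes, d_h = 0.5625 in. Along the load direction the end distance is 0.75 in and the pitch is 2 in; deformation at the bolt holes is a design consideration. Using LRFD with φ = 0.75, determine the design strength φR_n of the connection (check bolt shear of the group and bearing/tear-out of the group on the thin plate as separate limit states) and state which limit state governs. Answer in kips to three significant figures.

45.3 kips (bearing governs)

Bolt shear: A_b = π·0.5²/4 = 0.1963 in²; R_n = 84 × 0.1963 × 4 × 2 = 131.9 kips → 0.75 × 131.9 = 99 kips.
Bearing (1.2 l_c t F_u ≤ 2.4 d t F_u): upper limit = 2.4·0.5·0.25·58 = 17.4 kips.
  Edge l_c = 0.75 − 0.5625/2 = 0.4688 → r_n = 8.156 kips; interior l_c = 2 − 0.5625 = 1.438 → r_n = 17.4 kips.
  R_n,bearing = 1·8.156 + 3·17.4 = 60.36 kips → 0.75 × 60.36 = 45.3 kips.
Bearing governs: 45.3 kips.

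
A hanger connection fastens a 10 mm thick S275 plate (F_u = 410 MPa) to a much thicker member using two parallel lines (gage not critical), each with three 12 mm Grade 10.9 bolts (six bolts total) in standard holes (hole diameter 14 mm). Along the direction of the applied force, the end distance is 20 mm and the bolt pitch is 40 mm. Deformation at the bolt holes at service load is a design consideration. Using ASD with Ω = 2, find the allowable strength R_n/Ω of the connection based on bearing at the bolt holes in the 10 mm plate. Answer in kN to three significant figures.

Per bolt r_n = 1.2 l_c t F_u ≤ 2.4 d t F_u; upper limit = 2.4 × 12 × 10 × 410 / 1000 = 118.1 kN.
Edge bolt: l_c = 20 − 14/2 = 13 mm → 1.2 × 13 × 10 × 410 / 1000 = 63.96 → r_n = 63.96 kN.
Interior bolts: l_c = 40 − 14 = 26 mm → 1.2 × 26 × 10 × 410 / 1000 = 127.9 → r_n = 118.1 kN.
R_n = 2 × 63.96 + 4 × 118.1 = 600.2 kN.
Allowable strength R_n/Ω = 600.2 / 2 = 300 kN.

300 kN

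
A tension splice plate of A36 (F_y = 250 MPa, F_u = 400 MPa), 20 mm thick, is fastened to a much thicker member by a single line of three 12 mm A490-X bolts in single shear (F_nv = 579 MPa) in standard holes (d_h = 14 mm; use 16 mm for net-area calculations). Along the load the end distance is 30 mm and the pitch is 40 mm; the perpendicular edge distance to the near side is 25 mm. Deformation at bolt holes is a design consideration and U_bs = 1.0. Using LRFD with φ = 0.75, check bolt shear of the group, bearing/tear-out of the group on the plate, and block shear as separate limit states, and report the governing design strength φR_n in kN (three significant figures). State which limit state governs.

147 kN (bolt shear governs)

Bolt shear: A_b = π·12²/4 = 113.1 mm²; R_n = 579 × 113.1 × 3 × 1 / 1000 = 196.5 kN → 0.75 × 196.5 = 147 kN.
Bearing: edge l_c = 23, r_n = 220.8 kN; interior l_c = 26, r_n = 230.4 kN; R_n = 220.8 + 2·230.4 = 681.6 kN → 511 kN.
Block shear: A_gv = 2200, A_nv = 1400, A_nt = 340 mm²; R_n = min(0.6F_uA_nv, 0.6F_yA_gv) + U_bs·F_u·A_nt = 466 kN → 350 kN.
Bolt shear governs: 147 kN.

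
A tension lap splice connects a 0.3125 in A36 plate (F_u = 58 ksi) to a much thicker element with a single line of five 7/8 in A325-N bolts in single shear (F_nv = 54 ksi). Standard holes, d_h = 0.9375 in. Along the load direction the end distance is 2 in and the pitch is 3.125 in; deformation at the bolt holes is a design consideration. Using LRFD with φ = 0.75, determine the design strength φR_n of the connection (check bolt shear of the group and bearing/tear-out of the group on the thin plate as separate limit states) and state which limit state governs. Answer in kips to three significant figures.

Bolt shear: A_b = π·0.875²/4 = 0.6013 in²; R_n = 54 × 0.6013 × 5 × 1 = 162.4 kips → 0.75 × 162.4 = 122 kips.
Bearing (1.2 l_c t F_u ≤ 2.4 d t F_u): upper limit = 2.4·0.875·0.3125·58 = 38.06 kips.
  Edge l_c = 2 − 0.9375/2 = 1.531 → r_n = 33.3 kips; interior l_c = 3.125 − 0.9375 = 2.188 → r_n = 38.06 kips.
  R_n,bearing = 1·33.3 + 4·38.06 = 185.6 kips → 0.75 × 185.6 = 139 kips.
Bolt shear governs: 122 kips.

122 kips (bolt shear governs)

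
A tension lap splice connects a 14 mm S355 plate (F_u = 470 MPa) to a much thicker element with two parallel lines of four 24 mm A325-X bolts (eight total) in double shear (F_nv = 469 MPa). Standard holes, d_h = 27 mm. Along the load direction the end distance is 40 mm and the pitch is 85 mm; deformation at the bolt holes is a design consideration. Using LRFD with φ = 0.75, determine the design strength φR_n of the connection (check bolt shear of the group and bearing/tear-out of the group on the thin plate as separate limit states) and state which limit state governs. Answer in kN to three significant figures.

Bolt shear: A_b = π·24²/4 = 452.4 mm²; R_n = 469 × 452.4 × 8 × 2 / 1000 = 3395 kN → 0.75 × 3395 = 2550 kN.
Bearing (1.2 l_c t F_u ≤ 2.4 d t F_u): upper limit = 2.4·24·14·470 / 1000 = 379 kN.
  Edge l_c = 40 − 27/2 = 26.5 → r_n = 209.2 kN; interior l_c = 85 − 27 = 58 → r_n = 379 kN.
  R_n,bearing = 2·209.2 + 6·379 = 2693 kN → 0.75 × 2693 = 2020 kN.
Bearing governs: 2020 kN.

2020 kN (bearing governs)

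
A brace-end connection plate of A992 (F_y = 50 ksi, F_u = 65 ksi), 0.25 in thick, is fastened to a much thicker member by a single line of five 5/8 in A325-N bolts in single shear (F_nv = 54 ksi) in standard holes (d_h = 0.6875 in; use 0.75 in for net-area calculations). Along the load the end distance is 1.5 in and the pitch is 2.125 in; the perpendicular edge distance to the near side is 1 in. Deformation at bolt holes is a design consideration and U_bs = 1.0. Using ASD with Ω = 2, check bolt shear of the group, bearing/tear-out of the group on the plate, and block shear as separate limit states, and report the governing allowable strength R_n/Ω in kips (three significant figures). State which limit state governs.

Bolt shear: A_b = π·0.625²/4 = 0.3068 in²; R_n = 54 × 0.3068 × 5 × 1 = 82.83 kips → 82.83 / 2 = 41.4 kips.
Bearing: edge l_c = 1.156, r_n = 22.55 kips; interior l_c = 1.438, r_n = 24.38 kips; R_n = 22.55 + 4·24.38 = 120 kips → 60 kips.
Block shear: A_gv = 2.5, A_nv = 1.656, A_nt = 0.1562 in²; R_n = min(0.6F_uA_nv, 0.6F_yA_gv) + U_bs·F_u·A_nt = 74.75 kips → 37.4 kips.
Block shear governs: 37.4 kips.

37.4 kips (block shear governs)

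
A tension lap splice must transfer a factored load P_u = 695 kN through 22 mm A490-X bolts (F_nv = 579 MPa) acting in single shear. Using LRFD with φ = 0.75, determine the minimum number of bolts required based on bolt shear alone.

A_b = π·22²/4 = 380.1 mm².
Per-bolt design strength φR_n = 0.75 × 579 × 380.1 × 1 / 1000 = 165.1 kN.
n ≥ 695 / 165.1 = 4.21 → use 5 bolts.

5 bolts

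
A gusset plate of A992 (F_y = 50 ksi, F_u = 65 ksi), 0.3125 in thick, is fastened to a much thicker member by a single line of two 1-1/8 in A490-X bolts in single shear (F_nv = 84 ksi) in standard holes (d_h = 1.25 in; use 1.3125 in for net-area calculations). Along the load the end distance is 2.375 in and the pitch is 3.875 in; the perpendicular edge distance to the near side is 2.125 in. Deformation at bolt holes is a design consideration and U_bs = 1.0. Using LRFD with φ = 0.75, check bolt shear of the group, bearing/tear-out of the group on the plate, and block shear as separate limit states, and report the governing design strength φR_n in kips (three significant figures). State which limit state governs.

61.5 kips (block shear governs)

Bolt shear: A_b = π·1.125²/4 = 0.994 in²; R_n = 84 × 0.994 × 2 × 1 = 167 kips → 0.75 × 167 = 125 kips.
Bearing: edge l_c = 1.75, r_n = 42.66 kips; interior l_c = 2.625, r_n = 54.84 kips; R_n = 42.66 + 1·54.84 = 97.5 kips → 73.1 kips.
Block shear: A_gv = 1.953, A_nv = 1.338, A_nt = 0.459 in²; R_n = min(0.6F_uA_nv, 0.6F_yA_gv) + U_bs·F_u·A_nt = 82.01 kips → 61.5 kips.
Block shear governs: 61.5 kips.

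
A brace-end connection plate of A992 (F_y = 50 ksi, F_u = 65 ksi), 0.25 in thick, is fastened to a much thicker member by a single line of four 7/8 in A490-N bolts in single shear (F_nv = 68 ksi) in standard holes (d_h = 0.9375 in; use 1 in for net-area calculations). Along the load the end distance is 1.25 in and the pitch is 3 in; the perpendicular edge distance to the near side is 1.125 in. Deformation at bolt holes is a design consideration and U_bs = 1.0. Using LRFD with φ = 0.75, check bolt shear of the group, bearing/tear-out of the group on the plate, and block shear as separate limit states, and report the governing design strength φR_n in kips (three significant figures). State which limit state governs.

57 kips (block shear governs)

Bolt shear: A_b = π·0.875²/4 = 0.6013 in²; R_n = 68 × 0.6013 × 4 × 1 = 163.6 kips → 0.75 × 163.6 = 123 kips.
Bearing: edge l_c = 0.7812, r_n = 15.23 kips; interior l_c = 2.062, r_n = 34.12 kips; R_n = 15.23 + 3·34.12 = 117.6 kips → 88.2 kips.
Block shear: A_gv = 2.562, A_nv = 1.688, A_nt = 0.1562 in²; R_n = min(0.6F_uA_nv, 0.6F_yA_gv) + U_bs·F_u·A_nt = 75.97 kips → 57 kips.
Block shear governs: 57 kips.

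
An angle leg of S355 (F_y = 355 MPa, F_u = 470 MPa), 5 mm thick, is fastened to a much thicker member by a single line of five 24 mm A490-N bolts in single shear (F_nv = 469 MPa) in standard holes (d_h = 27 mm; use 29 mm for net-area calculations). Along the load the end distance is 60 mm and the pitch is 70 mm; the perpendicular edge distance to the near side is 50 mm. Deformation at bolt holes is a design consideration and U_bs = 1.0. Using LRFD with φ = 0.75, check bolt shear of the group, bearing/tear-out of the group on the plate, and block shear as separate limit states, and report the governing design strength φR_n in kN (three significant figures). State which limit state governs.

Bolt shear: A_b = π·24²/4 = 452.4 mm²; R_n = 469 × 452.4 × 5 × 1 / 1000 = 1061 kN → 0.75 × 1061 = 796 kN.
Bearing: edge l_c = 46.5, r_n = 131.1 kN; interior l_c = 43, r_n = 121.3 kN; R_n = 131.1 + 4·121.3 = 616.2 kN → 462 kN.
Block shear: A_gv = 1700, A_nv = 1048, A_nt = 177.5 mm²; R_n = min(0.6F_uA_nv, 0.6F_yA_gv) + U_bs·F_u·A_nt = 378.8 kN → 284 kN.
Block shear governs: 284 kN.

284 kN (block shear governs)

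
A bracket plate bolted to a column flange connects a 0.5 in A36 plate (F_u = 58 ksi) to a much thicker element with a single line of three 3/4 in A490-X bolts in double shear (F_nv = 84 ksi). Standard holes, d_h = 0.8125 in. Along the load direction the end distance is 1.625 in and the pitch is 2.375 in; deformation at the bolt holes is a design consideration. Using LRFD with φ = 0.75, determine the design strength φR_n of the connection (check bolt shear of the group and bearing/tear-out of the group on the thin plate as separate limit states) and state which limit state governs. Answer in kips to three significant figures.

110 kips (bearing governs)

Bolt shear: A_b = π·0.75²/4 = 0.4418 in²; R_n = 84 × 0.4418 × 3 × 2 = 222.7 kips → 0.75 × 222.7 = 167 kips.
Bearing (1.2 l_c t F_u ≤ 2.4 d t F_u): upper limit = 2.4·0.75·0.5·58 = 52.2 kips.
  Edge l_c = 1.625 − 0.8125/2 = 1.219 → r_n = 42.41 kips; interior l_c = 2.375 − 0.8125 = 1.562 → r_n = 52.2 kips.
  R_n,bearing = 1·42.41 + 2·52.2 = 146.8 kips → 0.75 × 146.8 = 110 kips.
Bearing governs: 110 kips.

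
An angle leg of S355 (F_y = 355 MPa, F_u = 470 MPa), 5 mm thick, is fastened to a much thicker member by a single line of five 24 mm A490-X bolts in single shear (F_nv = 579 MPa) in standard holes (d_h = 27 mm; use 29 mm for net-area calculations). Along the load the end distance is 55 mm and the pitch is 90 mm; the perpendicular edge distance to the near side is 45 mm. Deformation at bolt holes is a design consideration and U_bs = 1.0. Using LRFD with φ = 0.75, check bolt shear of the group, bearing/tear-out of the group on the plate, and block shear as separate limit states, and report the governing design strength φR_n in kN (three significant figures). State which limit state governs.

Bolt shear: A_b = π·24²/4 = 452.4 mm²; R_n = 579 × 452.4 × 5 × 1 / 1000 = 1310 kN → 0.75 × 1310 = 982 kN.
Bearing: edge l_c = 41.5, r_n = 117 kN; interior l_c = 63, r_n = 135.4 kN; R_n = 117 + 4·135.4 = 658.5 kN → 494 kN.
Block shear: A_gv = 2075, A_nv = 1422, A_nt = 152.5 mm²; R_n = min(0.6F_uA_nv, 0.6F_yA_gv) + U_bs·F_u·A_nt = 472.8 kN → 355 kN.
Block shear governs: 355 kN.

355 kN (block shear governs)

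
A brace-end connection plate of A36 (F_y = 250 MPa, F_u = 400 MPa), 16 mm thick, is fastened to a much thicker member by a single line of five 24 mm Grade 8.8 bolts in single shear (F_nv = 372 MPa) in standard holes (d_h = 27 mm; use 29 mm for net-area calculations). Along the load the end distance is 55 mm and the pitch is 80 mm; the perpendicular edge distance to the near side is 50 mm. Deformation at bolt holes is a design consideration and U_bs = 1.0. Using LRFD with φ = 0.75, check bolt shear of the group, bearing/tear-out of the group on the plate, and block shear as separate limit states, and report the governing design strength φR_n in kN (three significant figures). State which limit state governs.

Bolt shear: A_b = π·24²/4 = 452.4 mm²; R_n = 372 × 452.4 × 5 × 1 / 1000 = 841.4 kN → 0.75 × 841.4 = 631 kN.
Bearing: edge l_c = 41.5, r_n = 318.7 kN; interior l_c = 53, r_n = 368.6 kN; R_n = 318.7 + 4·368.6 = 1793 kN → 1340 kN.
Block shear: A_gv = 6000, A_nv = 3912, A_nt = 568 mm²; R_n = min(0.6F_uA_nv, 0.6F_yA_gv) + U_bs·F_u·A_nt = 1127 kN → 845 kN.
Bolt shear governs: 631 kN.

631 kN (bolt shear governs)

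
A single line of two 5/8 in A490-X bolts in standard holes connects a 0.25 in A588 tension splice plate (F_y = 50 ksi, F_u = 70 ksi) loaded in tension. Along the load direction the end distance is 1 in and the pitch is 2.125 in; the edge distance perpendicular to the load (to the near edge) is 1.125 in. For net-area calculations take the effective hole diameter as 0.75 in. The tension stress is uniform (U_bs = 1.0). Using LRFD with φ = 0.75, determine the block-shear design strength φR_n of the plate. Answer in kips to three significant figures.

Shear plane L_v = 1 + 1·2.125 = 3.125 in; A_gv = 3.125 × 0.25 = 0.7812 in².
A_nv = (3.125 − 1.5·0.75) × 0.25 = 0.5 in².
A_nt = (1.125 − 0.5·0.75) × 0.25 = 0.1875 in².
0.6 F_u A_nv = 21 kips; 0.6 F_y A_gv = 23.44 kips → shear rupture governs the shear term.
R_n = 21 + 1.0 × 70 × 0.1875 = 34.12 kips.
Design strength φR_n = 0.75 × 34.12 = 25.6 kips.

25.6 kips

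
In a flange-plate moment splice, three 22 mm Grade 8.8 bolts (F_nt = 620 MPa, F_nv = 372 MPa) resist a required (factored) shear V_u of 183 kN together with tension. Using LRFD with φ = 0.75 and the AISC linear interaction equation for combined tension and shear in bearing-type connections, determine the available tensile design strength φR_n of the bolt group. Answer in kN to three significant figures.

384 kN

A_b = π·22²/4 = 380.1 mm²; f_rv = 183 × 1000 / (3 × 380.1) = 160.5 MPa.
F'_nt = 1.3 F_nt − (F_nt / φF_nv) f_rv = 1.3·620 − (620/(0.75·372))·160.5 = 449.4 MPa, capped at F_nt → F'_nt = 449.4 MPa.
R_n = F'_nt · A_b · n = 449.4 × 380.1 × 3 / 1000 = 512.5 kN.
Design strength φR_n = 0.75 × 512.5 = 384 kN.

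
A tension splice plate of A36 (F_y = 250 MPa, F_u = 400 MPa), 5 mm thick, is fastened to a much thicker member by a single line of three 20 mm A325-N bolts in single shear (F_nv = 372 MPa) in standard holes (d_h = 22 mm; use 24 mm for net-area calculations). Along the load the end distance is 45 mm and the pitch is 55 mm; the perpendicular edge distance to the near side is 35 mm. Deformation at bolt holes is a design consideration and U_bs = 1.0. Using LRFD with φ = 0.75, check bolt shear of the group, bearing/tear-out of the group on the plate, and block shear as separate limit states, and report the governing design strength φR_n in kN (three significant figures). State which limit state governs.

120 kN (block shear governs)

Bolt shear: A_b = π·20²/4 = 314.2 mm²; R_n = 372 × 314.2 × 3 × 1 / 1000 = 350.6 kN → 0.75 × 350.6 = 263 kN.
Bearing: edge l_c = 34, r_n = 81.6 kN; interior l_c = 33, r_n = 79.2 kN; R_n = 81.6 + 2·79.2 = 240 kN → 180 kN.
Block shear: A_gv = 775, A_nv = 475, A_nt = 115 mm²; R_n = min(0.6F_uA_nv, 0.6F_yA_gv) + U_bs·F_u·A_nt = 160 kN → 120 kN.
Block shear governs: 120 kN.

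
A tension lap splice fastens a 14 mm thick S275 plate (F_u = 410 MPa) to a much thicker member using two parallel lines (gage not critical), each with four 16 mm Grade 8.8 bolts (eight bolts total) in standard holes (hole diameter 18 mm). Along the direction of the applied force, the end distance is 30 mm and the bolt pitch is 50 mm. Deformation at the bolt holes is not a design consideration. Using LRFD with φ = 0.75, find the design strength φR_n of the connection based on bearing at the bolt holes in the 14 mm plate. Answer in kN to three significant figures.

1510 kN

Per bolt r_n = 1.5 l_c t F_u ≤ 3.0 d t F_u; upper limit = 3.0 × 16 × 14 × 410 / 1000 = 275.5 kN.
Edge bolt: l_c = 30 − 18/2 = 21 mm → 1.5 × 21 × 14 × 410 / 1000 = 180.8 → r_n = 180.8 kN.
Interior bolts: l_c = 50 − 18 = 32 mm → 1.5 × 32 × 14 × 410 / 1000 = 275.5 → r_n = 275.5 kN.
R_n = 2 × 180.8 + 6 × 275.5 = 2015 kN.
Design strength φR_n = 0.75 × 2015 = 1510 kN.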